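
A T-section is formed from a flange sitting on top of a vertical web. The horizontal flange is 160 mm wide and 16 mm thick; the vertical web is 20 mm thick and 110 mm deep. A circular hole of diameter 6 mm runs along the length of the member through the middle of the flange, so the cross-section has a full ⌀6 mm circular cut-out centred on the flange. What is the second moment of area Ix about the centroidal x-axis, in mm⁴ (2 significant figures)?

Ix ≈ 6.9 × 10⁶ mm⁴

Decompose the section into non-overlapping parts with the origin at the bottom-left of its bounding rectangle.
Flange: 160 × 16, A = 2 560 mm², y = 118 mm, Ī = 54 613 mm⁴.
Web: 20 × 110, A = 2 200 mm², y = 55 mm, Ī = 2 218 333 mm⁴.
Hole (subtracted): ⌀6, A = 28.27 mm², y = 118 mm, Ī = 63.62 mm⁴.
Centroid: ȳ = ΣA·y / ΣA = 88.71 mm.
Transfer each piece to the centroidal x-axis using Ī + A·d² with d = y − 88.71:
  flange: d = 29.29 mm → contributes +2 251 094 mm⁴
  web: d = -33.71 mm → contributes +4 718 091 mm⁴
  hole: d = 29.29 mm → contributes −24 323 mm⁴
Total I = 6 944 862 mm⁴.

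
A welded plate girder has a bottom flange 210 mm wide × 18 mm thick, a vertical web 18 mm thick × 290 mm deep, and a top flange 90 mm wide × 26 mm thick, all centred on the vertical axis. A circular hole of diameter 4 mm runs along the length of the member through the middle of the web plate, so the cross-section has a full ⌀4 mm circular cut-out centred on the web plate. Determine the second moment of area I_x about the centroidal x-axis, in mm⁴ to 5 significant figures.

I_x ≈ 1.8090 × 10⁸ mm⁴

Break the section into simple shapes (no overlaps), measuring from the bottom-left corner of the bounding box.
Bottom plate: 210 × 18, A = 3 780 mm², y = 9 mm, Ī = 102 060 mm⁴.
Web plate: 18 × 290, A = 5 220 mm², y = 163 mm, Ī = 36 583 500 mm⁴.
Top plate: 90 × 26, A = 2 340 mm², y = 321 mm, Ī = 131 820 mm⁴.
Hole (subtracted): ⌀4, A = 12.56637 mm², y = 163 mm, Ī = 12.56637 mm⁴.
Centroid: ȳ = ΣA·y / ΣA = 144.2491 mm.
Transfer each piece to the centroidal x-axis using Ī + A·d² with d = y − 144.2491:
  bottom plate: d = -135.2491 mm → contributes +69 246 988 mm⁴
  web plate: d = 18.75094 mm → contributes +38 418 840 mm⁴
  top plate: d = 176.7509 mm → contributes +73 235 512 mm⁴
  hole: d = 18.75094 mm → contributes −4430.873 mm⁴
Total I = 180 896 908 mm⁴.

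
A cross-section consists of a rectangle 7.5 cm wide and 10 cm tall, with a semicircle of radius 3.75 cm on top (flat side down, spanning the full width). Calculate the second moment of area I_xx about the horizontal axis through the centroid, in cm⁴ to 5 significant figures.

Treat the section as a set of non-overlapping primitives; coordinates are from the bounding-box lower-left.
Rectangular body: 7.5 × 10, A = 75 cm², y = 5 cm, Ī = 625 cm⁴.
Semicircular cap: semicircle r = 3.75, A = 22.08932 cm², y = 11.59155 cm, Ī = 21.70487 cm⁴.
Centroid: ȳ = ΣA·y / ΣA = 6.499679 cm.
Transfer each piece to the horizontal axis through the centroid using Ī + A·d² with d = y − 6.499679:
  rectangular body: d = -1.499679 cm → contributes +793.6779 cm⁴
  semicircular cap: d = 5.09187 cm → contributes +594.4178 cm⁴
Total I = 1388.096 cm⁴.

I_xx ≈ 1388.1 cm⁴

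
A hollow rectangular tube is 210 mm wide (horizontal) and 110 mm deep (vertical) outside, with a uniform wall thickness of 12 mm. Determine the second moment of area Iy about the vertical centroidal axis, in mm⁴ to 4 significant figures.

Break the section into simple shapes (no overlaps), measuring from the bottom-left corner of the bounding box.
Outer rectangle: 210 × 110, A = 23 100 mm², x = 105 mm, Ī = 84 892 500 mm⁴.
Inner void (subtracted): 186 × 86, A = 15 996 mm², x = 105 mm, Ī = 46 116 468 mm⁴.
By symmetry the centroid is at mid-width, x̄ = 105 mm.
All pieces are centred on the vertical centroidal axis, so I = ΣĪ (holes subtracted) = 38 776 032 mm⁴.

Iy ≈ 3.878 × 10⁷ mm⁴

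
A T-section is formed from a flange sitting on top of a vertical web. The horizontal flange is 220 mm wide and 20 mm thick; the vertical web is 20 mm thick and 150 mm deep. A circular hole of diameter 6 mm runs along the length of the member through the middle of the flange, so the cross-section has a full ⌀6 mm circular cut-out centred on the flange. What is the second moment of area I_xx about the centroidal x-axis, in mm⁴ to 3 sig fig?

I_xx ≈ 1.86 × 10⁷ mm⁴

Split into non-overlapping primitives; take the origin at the lower-left of the bounding box.
Flange: 220 × 20, A = 4 400 mm², y = 160 mm, Ī = 146 667 mm⁴.
Web: 20 × 150, A = 3 000 mm², y = 75 mm, Ī = 5 625 000 mm⁴.
Hole (subtracted): ⌀6, A = 28.274 mm², y = 160 mm, Ī = 63.617 mm⁴.
Centroid: ȳ = ΣA·y / ΣA = 125.41 mm.
Transfer each piece to the centroidal x-axis using Ī + A·d² with d = y − 125.41:
  flange: d = 34.592 mm → contributes +5 411 622 mm⁴
  web: d = -50.408 mm → contributes +13 248 012 mm⁴
  hole: d = 34.592 mm → contributes −33 896 mm⁴
Total I = 18 625 738 mm⁴.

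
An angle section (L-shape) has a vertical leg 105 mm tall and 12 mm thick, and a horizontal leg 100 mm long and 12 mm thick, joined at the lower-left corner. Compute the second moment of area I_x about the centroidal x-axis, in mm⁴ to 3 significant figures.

I_x ≈ 2.41 × 10⁶ mm⁴

Break the section into simple shapes (no overlaps), measuring from the bottom-left corner of the bounding box.
Vertical leg: 12 × 105, A = 1 260 mm², y = 52.5 mm, Ī = 1 157 625 mm⁴.
Horizontal leg (remainder): 88 × 12, A = 1 056 mm², y = 6 mm, Ī = 12 672 mm⁴.
Centroid: ȳ = ΣA·y / ΣA = 31.298 mm.
Transfer each piece to the centroidal x-axis using Ī + A·d² with d = y − 31.298:
  vertical leg: d = 21.202 mm → contributes +1 724 030 mm⁴
  horizontal leg (remainder): d = -25.298 mm → contributes +688 496 mm⁴
Total I = 2 412 526 mm⁴.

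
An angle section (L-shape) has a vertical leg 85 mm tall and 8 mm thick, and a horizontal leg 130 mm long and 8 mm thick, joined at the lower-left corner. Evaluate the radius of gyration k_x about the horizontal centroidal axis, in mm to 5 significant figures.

Break the section into simple shapes (no overlaps), measuring from the bottom-left corner of the bounding box.
Vertical leg: 8 × 85, A = 680 mm², y = 42.5 mm, Ī = 409416.7 mm⁴.
Horizontal leg (remainder): 122 × 8, A = 976 mm², y = 4 mm, Ī = 5205.333 mm⁴.
Centroid: ȳ = ΣA·y / ΣA = 19.80918 mm.
Transfer each piece to the horizontal centroidal axis using Ī + A·d² with d = y − 19.80918:
  vertical leg: d = 22.69082 mm → contributes +759530.6 mm⁴
  horizontal leg (remainder): d = -15.80918 mm → contributes +249137.1 mm⁴
Total I = 1 008 668 mm⁴.
Radius of gyration: k = √(I/A) = √(1 008 668 / 1 656) = 24.67993 mm.

k_x ≈ 24.680 mm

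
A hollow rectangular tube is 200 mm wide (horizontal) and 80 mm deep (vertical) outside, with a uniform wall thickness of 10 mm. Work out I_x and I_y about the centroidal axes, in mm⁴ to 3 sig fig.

Treat the section as a set of non-overlapping primitives; coordinates are from the bounding-box lower-left.
Outer rectangle: 200 × 80, A = 16 000 mm², y = 40 mm, Ī = 8 533 333 mm⁴.
Inner void (subtracted): 180 × 60, A = 10 800 mm², y = 40 mm, Ī = 3 240 000 mm⁴.
By symmetry the centroid is at mid-height, ȳ = 40 mm.
All pieces are centred on the centroidal x-axis, so I = ΣĪ (holes subtracted) = 5 293 333 mm⁴.
Repeating about the centroidal y-axis gives I_y = 24 173 333 mm⁴.

I_x ≈ 5.29 × 10⁶ mm⁴, I_y ≈ 2.42 × 10⁷ mm⁴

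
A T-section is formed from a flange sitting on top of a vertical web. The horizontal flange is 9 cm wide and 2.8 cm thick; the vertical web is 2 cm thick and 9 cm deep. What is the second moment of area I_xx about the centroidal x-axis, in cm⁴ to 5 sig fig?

I_xx ≈ 503.47 cm⁴

Treat the section as a set of non-overlapping primitives; coordinates are from the bounding-box lower-left.
Flange: 9 × 2.8, A = 25.2 cm², y = 10.4 cm, Ī = 16.464 cm⁴.
Web: 2 × 9, A = 18 cm², y = 4.5 cm, Ī = 121.5 cm⁴.
Centroid: ȳ = ΣA·y / ΣA = 7.941667 cm.
Transfer each piece to the centroidal x-axis using Ī + A·d² with d = y − 7.941667:
  flange: d = 2.458333 cm → contributes +168.7578 cm⁴
  web: d = -3.441667 cm → contributes +334.7113 cm⁴
Total I = 503.469 cm⁴.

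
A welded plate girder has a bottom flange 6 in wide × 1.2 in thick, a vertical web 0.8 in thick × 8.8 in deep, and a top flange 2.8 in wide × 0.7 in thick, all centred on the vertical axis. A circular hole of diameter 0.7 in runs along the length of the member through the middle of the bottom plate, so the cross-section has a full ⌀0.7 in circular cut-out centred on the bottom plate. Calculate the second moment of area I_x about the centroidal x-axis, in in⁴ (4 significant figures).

Break the section into simple shapes (no overlaps), measuring from the bottom-left corner of the bounding box.
Bottom plate: 6 × 1.2, A = 7.2 in², y = 0.6 in, Ī = 0.864 in⁴.
Web plate: 0.8 × 8.8, A = 7.04 in², y = 5.6 in, Ī = 45.4315 in⁴.
Top plate: 2.8 × 0.7, A = 1.96 in², y = 10.35 in, Ī = 0.0800333 in⁴.
Hole (subtracted): ⌀0.7, A = 0.384845 in², y = 0.6 in, Ī = 0.0117859 in⁴.
Centroid: ȳ = ΣA·y / ΣA = 4.03405 in.
Transfer each piece to the centroidal x-axis using Ī + A·d² with d = y − 4.03405:
  bottom plate: d = -3.43405 in → contributes +85.7713 in⁴
  web plate: d = 1.56595 in → contributes +62.695 in⁴
  top plate: d = 6.31595 in → contributes +78.2669 in⁴
  hole: d = -3.43405 in → contributes −4.55014 in⁴
Total I = 222.183 in⁴.

I_x ≈ 222.2 in⁴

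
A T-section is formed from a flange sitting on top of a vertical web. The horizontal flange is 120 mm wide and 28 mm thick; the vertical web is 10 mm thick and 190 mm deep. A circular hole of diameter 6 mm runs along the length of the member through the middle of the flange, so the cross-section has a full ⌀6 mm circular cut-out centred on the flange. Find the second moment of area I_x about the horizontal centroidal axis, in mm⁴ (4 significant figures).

Decompose the section into non-overlapping parts with the origin at the bottom-left of its bounding rectangle.
Flange: 120 × 28, A = 3 360 mm², y = 204 mm, Ī = 219 520 mm⁴.
Web: 10 × 190, A = 1 900 mm², y = 95 mm, Ī = 5 715 833 mm⁴.
Hole (subtracted): ⌀6, A = 28.2743 mm², y = 204 mm, Ī = 63.6173 mm⁴.
Centroid: ȳ = ΣA·y / ΣA = 164.415 mm.
Transfer each piece to the horizontal centroidal axis using Ī + A·d² with d = y − 164.415:
  flange: d = 39.5854 mm → contributes +5 484 655 mm⁴
  web: d = -69.4146 mm → contributes +14 870 766 mm⁴
  hole: d = 39.5854 mm → contributes −44369.6 mm⁴
Total I = 20 311 052 mm⁴.

I_x ≈ 2.031 × 10⁷ mm⁴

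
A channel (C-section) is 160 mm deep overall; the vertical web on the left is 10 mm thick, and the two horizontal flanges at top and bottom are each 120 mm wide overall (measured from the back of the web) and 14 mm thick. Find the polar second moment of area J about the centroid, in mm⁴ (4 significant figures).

J ≈ 2.679 × 10⁷ mm⁴

Decompose the section into non-overlapping parts with the origin at the bottom-left of its bounding rectangle.
Web: 10 × 160, A = 1 600 mm², y = 80 mm, Ī = 3 413 333 mm⁴.
Top flange (beyond web): 110 × 14, A = 1 540 mm², y = 153 mm, Ī = 25153.3 mm⁴.
Bottom flange (beyond web): 110 × 14, A = 1 540 mm², y = 7 mm, Ī = 25153.3 mm⁴.
By symmetry the centroid is at mid-height, ȳ = 80 mm.
Transfer each piece to the centroidal x-axis using Ī + A·d² with d = y − 80:
  web: d = 0 mm → contributes +3 413 333 mm⁴
  top flange (beyond web): d = 73 mm → contributes +8 231 813 mm⁴
  bottom flange (beyond web): d = -73 mm → contributes +8 231 813 mm⁴
Total I = 19 876 960 mm⁴.
For the y-axis: x̄ = 44.4872 mm.
Repeating about the centroidal y-axis gives I_y = 6 909 769 mm⁴.
Polar second moment: J = I_x + I_y = 26 786 729 mm⁴.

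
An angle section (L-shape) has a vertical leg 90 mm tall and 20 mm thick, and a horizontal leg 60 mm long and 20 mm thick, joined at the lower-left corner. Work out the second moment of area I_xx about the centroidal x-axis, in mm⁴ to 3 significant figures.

I_xx ≈ 1.92 × 10⁶ mm⁴

Split into non-overlapping primitives; take the origin at the lower-left of the bounding box.
Vertical leg: 20 × 90, A = 1 800 mm², y = 45 mm, Ī = 1 215 000 mm⁴.
Horizontal leg (remainder): 40 × 20, A = 800 mm², y = 10 mm, Ī = 26 667 mm⁴.
Centroid: ȳ = ΣA·y / ΣA = 34.231 mm.
Transfer each piece to the centroidal x-axis using Ī + A·d² with d = y − 34.231:
  vertical leg: d = 10.769 mm → contributes +1 423 757 mm⁴
  horizontal leg (remainder): d = -24.231 mm → contributes +496 371 mm⁴
Total I = 1 920 128 mm⁴.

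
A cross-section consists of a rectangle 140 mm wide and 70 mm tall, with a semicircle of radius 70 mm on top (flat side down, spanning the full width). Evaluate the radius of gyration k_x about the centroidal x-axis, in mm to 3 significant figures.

Break the section into simple shapes (no overlaps), measuring from the bottom-left corner of the bounding box.
Rectangular body: 140 × 70, A = 9 800 mm², y = 35 mm, Ī = 4 001 667 mm⁴.
Semicircular cap: semicircle r = 70, A = 7696.9 mm², y = 99.709 mm, Ī = 2 635 265 mm⁴.
Centroid: ȳ = ΣA·y / ΣA = 63.466 mm.
Transfer each piece to the centroidal x-axis using Ī + A·d² with d = y − 63.466:
  rectangular body: d = -28.466 mm → contributes +11 942 462 mm⁴
  semicircular cap: d = 36.243 mm → contributes +12 745 799 mm⁴
Total I = 24 688 262 mm⁴.
Radius of gyration: k = √(I/A) = √(24 688 262 / 17 497) = 37.563 mm.

k_x ≈ 37.6 mm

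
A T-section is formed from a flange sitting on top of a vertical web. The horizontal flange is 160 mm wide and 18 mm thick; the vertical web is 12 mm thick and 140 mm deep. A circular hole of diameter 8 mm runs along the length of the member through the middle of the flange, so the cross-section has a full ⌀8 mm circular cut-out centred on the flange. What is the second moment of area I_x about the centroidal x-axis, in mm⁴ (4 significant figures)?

I_x ≈ 9.401 × 10⁶ mm⁴

Decompose the section into non-overlapping parts with the origin at the bottom-left of its bounding rectangle.
Flange: 160 × 18, A = 2 880 mm², y = 149 mm, Ī = 77 760 mm⁴.
Web: 12 × 140, A = 1 680 mm², y = 70 mm, Ī = 2 744 000 mm⁴.
Hole (subtracted): ⌀8, A = 50.2655 mm², y = 149 mm, Ī = 201.062 mm⁴.
Centroid: ȳ = ΣA·y / ΣA = 119.57 mm.
Transfer each piece to the centroidal x-axis using Ī + A·d² with d = y − 119.57:
  flange: d = 29.4297 mm → contributes +2 572 144 mm⁴
  web: d = -49.5703 mm → contributes +6 872 126 mm⁴
  hole: d = 29.4297 mm → contributes −43736.3 mm⁴
Total I = 9 400 533 mm⁴.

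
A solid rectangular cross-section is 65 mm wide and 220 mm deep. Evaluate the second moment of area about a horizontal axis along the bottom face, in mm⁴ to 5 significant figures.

The section: 65 × 220, A = 14 300 mm², y = 110 mm, Ī = 57 676 667 mm⁴.
Transfer it to a horizontal axis along the bottom face using Ī + A·d² with d = y − 0:
  the section: d = 110 mm → contributes +230 706 667 mm⁴
Total I = 230 706 667 mm⁴.

I_base ≈ 2.3071 × 10⁸ mm⁴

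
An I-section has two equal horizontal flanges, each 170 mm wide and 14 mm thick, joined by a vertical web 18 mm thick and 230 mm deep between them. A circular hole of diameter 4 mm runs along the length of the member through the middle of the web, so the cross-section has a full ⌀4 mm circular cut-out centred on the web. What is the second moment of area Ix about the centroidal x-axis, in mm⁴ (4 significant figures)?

Ix ≈ 8.918 × 10⁷ mm⁴

Treat the section as a set of non-overlapping primitives; coordinates are from the bounding-box lower-left.
Bottom flange: 170 × 14, A = 2 380 mm², y = 7 mm, Ī = 38873.3 mm⁴.
Web: 18 × 230, A = 4 140 mm², y = 129 mm, Ī = 18 250 500 mm⁴.
Top flange: 170 × 14, A = 2 380 mm², y = 251 mm, Ī = 38873.3 mm⁴.
Hole (subtracted): ⌀4, A = 12.5664 mm², y = 129 mm, Ī = 12.5664 mm⁴.
By symmetry the centroid is at mid-height, ȳ = 129 mm.
Transfer each piece to the centroidal x-axis using Ī + A·d² with d = y − 129:
  bottom flange: d = -122 mm → contributes +35 462 793 mm⁴
  web: d = 0 mm → contributes +18 250 500 mm⁴
  top flange: d = 122 mm → contributes +35 462 793 mm⁴
  hole: d = 0 mm → contributes −12.5664 mm⁴
Total I = 89 176 074 mm⁴.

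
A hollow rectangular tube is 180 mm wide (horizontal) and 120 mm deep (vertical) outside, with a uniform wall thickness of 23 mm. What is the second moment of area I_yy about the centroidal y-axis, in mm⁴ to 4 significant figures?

I_yy ≈ 4.348 × 10⁷ mm⁴

Treat the section as a set of non-overlapping primitives; coordinates are from the bounding-box lower-left.
Outer rectangle: 180 × 120, A = 21 600 mm², x = 90 mm, Ī = 58 320 000 mm⁴.
Inner void (subtracted): 134 × 74, A = 9 916 mm², x = 90 mm, Ī = 14 837 641 mm⁴.
By symmetry the centroid is at mid-width, x̄ = 90 mm.
All pieces are centred on the centroidal y-axis, so I = ΣĪ (holes subtracted) = 43 482 359 mm⁴.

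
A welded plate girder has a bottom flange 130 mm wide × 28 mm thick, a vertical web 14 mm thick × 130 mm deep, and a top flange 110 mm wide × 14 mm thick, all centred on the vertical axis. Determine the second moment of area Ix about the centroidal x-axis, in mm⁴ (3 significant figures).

Ix ≈ 2.91 × 10⁷ mm⁴

Decompose the section into non-overlapping parts with the origin at the bottom-left of its bounding rectangle.
Bottom plate: 130 × 28, A = 3 640 mm², y = 14 mm, Ī = 237 813 mm⁴.
Web plate: 14 × 130, A = 1 820 mm², y = 93 mm, Ī = 2 563 167 mm⁴.
Top plate: 110 × 14, A = 1 540 mm², y = 165 mm, Ī = 25 153 mm⁴.
Centroid: ȳ = ΣA·y / ΣA = 67.76 mm.
Transfer each piece to the centroidal x-axis using Ī + A·d² with d = y − 67.76:
  bottom plate: d = -53.76 mm → contributes +10 757 914 mm⁴
  web plate: d = 25.24 mm → contributes +3 722 611 mm⁴
  top plate: d = 97.24 mm → contributes +14 586 804 mm⁴
Total I = 29 067 330 mm⁴.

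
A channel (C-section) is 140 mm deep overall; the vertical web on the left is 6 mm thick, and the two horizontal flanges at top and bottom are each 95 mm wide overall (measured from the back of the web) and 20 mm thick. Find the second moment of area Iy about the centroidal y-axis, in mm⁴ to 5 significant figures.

Split into non-overlapping primitives; take the origin at the lower-left of the bounding box.
Web: 6 × 140, A = 840 mm², x = 3 mm, Ī = 2 520 mm⁴.
Top flange (beyond web): 89 × 20, A = 1 780 mm², x = 50.5 mm, Ī = 1 174 948 mm⁴.
Bottom flange (beyond web): 89 × 20, A = 1 780 mm², x = 50.5 mm, Ī = 1 174 948 mm⁴.
Centroid: x̄ = ΣA·x / ΣA = 41.43182 mm.
Transfer each piece to the centroidal y-axis using Ī + A·d² with d = x − 41.43182:
  web: d = -38.43182 mm → contributes +1 243 204 mm⁴
  top flange (beyond web): d = 9.068182 mm → contributes +1 321 321 mm⁴
  bottom flange (beyond web): d = 9.068182 mm → contributes +1 321 321 mm⁴
Total I = 3 885 846 mm⁴.

Iy ≈ 3.8858 × 10⁶ mm⁴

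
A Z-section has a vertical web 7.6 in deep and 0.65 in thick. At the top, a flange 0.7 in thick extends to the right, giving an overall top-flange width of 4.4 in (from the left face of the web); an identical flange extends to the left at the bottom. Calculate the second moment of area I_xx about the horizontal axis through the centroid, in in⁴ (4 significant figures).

I_xx ≈ 86.48 in⁴

Treat the section as a set of non-overlapping primitives; coordinates are from the bounding-box lower-left.
Web: 0.65 × 7.6, A = 4.94 in², y = 3.8 in, Ī = 23.7779 in⁴.
Top flange (beyond web): 3.75 × 0.7, A = 2.625 in², y = 7.25 in, Ī = 0.107188 in⁴.
Bottom flange (beyond web): 3.75 × 0.7, A = 2.625 in², y = 0.35 in, Ī = 0.107188 in⁴.
Centroid: ȳ = ΣA·y / ΣA = 3.8 in.
Transfer each piece to the horizontal axis through the centroid using Ī + A·d² with d = y − 3.8:
  web: d = 0 in → contributes +23.7779 in⁴
  top flange (beyond web): d = 3.45 in → contributes +31.3513 in⁴
  bottom flange (beyond web): d = -3.45 in → contributes +31.3513 in⁴
Total I = 86.4804 in⁴.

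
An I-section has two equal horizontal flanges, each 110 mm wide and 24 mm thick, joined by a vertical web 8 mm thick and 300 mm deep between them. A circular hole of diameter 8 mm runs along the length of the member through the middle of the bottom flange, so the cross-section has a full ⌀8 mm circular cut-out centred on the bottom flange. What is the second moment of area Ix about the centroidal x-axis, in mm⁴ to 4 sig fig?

Ix ≈ 1.555 × 10⁸ mm⁴

Decompose the section into non-overlapping parts with the origin at the bottom-left of its bounding rectangle.
Bottom flange: 110 × 24, A = 2 640 mm², y = 12 mm, Ī = 126 720 mm⁴.
Web: 8 × 300, A = 2 400 mm², y = 174 mm, Ī = 18 000 000 mm⁴.
Top flange: 110 × 24, A = 2 640 mm², y = 336 mm, Ī = 126 720 mm⁴.
Hole (subtracted): ⌀8, A = 50.2655 mm², y = 12 mm, Ī = 201.062 mm⁴.
Centroid: ȳ = ΣA·y / ΣA = 175.067 mm.
Transfer each piece to the centroidal x-axis using Ī + A·d² with d = y − 175.067:
  bottom flange: d = -163.067 mm → contributes +70 326 790 mm⁴
  web: d = -1.06727 mm → contributes +18 002 734 mm⁴
  top flange: d = 160.933 mm → contributes +68 500 985 mm⁴
  hole: d = -163.067 mm → contributes −1 336 807 mm⁴
Total I = 155 493 701 mm⁴.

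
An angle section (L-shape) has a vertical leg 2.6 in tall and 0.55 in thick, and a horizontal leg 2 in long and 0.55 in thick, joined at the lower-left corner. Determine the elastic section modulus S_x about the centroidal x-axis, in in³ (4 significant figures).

Decompose the section into non-overlapping parts with the origin at the bottom-left of its bounding rectangle.
Vertical leg: 0.55 × 2.6, A = 1.43 in², y = 1.3 in, Ī = 0.805567 in⁴.
Horizontal leg (remainder): 1.45 × 0.55, A = 0.7975 in², y = 0.275 in, Ī = 0.0201036 in⁴.
Centroid: ȳ = ΣA·y / ΣA = 0.933025 in.
Transfer each piece to the centroidal x-axis using Ī + A·d² with d = y − 0.933025:
  vertical leg: d = 0.366975 in → contributes +0.998146 in⁴
  horizontal leg (remainder): d = -0.658025 in → contributes +0.365418 in⁴
Total I = 1.36356 in⁴.
Extreme fibre distance c = 1.66698 in; S = I/c = 0.817987 in³.

S_x ≈ 0.8180 in³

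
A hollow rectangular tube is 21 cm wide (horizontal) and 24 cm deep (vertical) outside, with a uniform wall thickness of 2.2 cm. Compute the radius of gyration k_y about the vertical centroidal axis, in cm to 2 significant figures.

Break the section into simple shapes (no overlaps), measuring from the bottom-left corner of the bounding box.
Outer rectangle: 21 × 24, A = 504 cm², x = 10.5 cm, Ī = 18 522 cm⁴.
Inner void (subtracted): 16.6 × 19.6, A = 325.4 cm², x = 10.5 cm, Ī = 7 471 cm⁴.
By symmetry the centroid is at mid-width, x̄ = 10.5 cm.
All pieces are centred on the vertical centroidal axis, so I = ΣĪ (holes subtracted) = 11 051 cm⁴.
Radius of gyration: k = √(I/A) = √(11 051 / 178.6) = 7.865 cm.

k_y ≈ 7.9 cm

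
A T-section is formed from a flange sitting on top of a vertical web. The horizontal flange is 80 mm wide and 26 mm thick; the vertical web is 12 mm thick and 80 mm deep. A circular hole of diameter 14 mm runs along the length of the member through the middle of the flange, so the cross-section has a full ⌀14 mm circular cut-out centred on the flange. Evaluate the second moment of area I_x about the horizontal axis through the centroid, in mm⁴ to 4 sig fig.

I_x ≈ 2.427 × 10⁶ mm⁴

Decompose the section into non-overlapping parts with the origin at the bottom-left of its bounding rectangle.
Flange: 80 × 26, A = 2 080 mm², y = 93 mm, Ī = 117 173 mm⁴.
Web: 12 × 80, A = 960 mm², y = 40 mm, Ī = 512 000 mm⁴.
Hole (subtracted): ⌀14, A = 153.938 mm², y = 93 mm, Ī = 1885.74 mm⁴.
Centroid: ȳ = ΣA·y / ΣA = 75.3704 mm.
Transfer each piece to the horizontal axis through the centroid using Ī + A·d² with d = y − 75.3704:
  flange: d = 17.6296 mm → contributes +763 640 mm⁴
  web: d = -35.3704 mm → contributes +1 713 025 mm⁴
  hole: d = 17.6296 mm → contributes −49729.9 mm⁴
Total I = 2 426 936 mm⁴.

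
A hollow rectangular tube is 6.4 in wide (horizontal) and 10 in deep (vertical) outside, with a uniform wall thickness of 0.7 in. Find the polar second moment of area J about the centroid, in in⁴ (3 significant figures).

J ≈ 397 in⁴

Split into non-overlapping primitives; take the origin at the lower-left of the bounding box.
Outer rectangle: 6.4 × 10, A = 64 in², y = 5 in, Ī = 533.33 in⁴.
Inner void (subtracted): 5 × 8.6, A = 43 in², y = 5 in, Ī = 265.02 in⁴.
By symmetry the centroid is at mid-height, ȳ = 5 in.
All pieces are centred on the centroidal x-axis, so I = ΣĪ (holes subtracted) = 268.31 in⁴.
Repeating about the centroidal y-axis gives I_y = 128.87 in⁴.
Polar second moment: J = I_x + I_y = 397.18 in⁴.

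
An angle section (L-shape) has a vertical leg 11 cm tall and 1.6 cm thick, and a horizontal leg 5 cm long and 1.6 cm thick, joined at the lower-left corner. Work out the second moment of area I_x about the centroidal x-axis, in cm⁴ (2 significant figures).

I_x ≈ 270 cm⁴

Treat the section as a set of non-overlapping primitives; coordinates are from the bounding-box lower-left.
Vertical leg: 1.6 × 11, A = 17.6 cm², y = 5.5 cm, Ī = 177.5 cm⁴.
Horizontal leg (remainder): 3.4 × 1.6, A = 5.44 cm², y = 0.8 cm, Ī = 1.161 cm⁴.
Centroid: ȳ = ΣA·y / ΣA = 4.39 cm.
Transfer each piece to the centroidal x-axis using Ī + A·d² with d = y − 4.39:
  vertical leg: d = 1.11 cm → contributes +199.1 cm⁴
  horizontal leg (remainder): d = -3.59 cm → contributes +71.28 cm⁴
Total I = 270.4 cm⁴.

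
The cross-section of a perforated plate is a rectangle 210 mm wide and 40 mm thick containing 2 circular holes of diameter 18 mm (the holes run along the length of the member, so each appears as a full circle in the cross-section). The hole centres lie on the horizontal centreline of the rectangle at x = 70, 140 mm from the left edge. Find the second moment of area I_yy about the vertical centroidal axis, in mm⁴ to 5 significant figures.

I_yy ≈ 3.0236 × 10⁷ mm⁴

Treat the section as a set of non-overlapping primitives; coordinates are from the bounding-box lower-left.
Plate: 210 × 40, A = 8 400 mm², x = 105 mm, Ī = 30 870 000 mm⁴.
Hole 1 (subtracted): ⌀18, A = 254.469 mm², x = 70 mm, Ī = 5152.997 mm⁴.
Hole 2 (subtracted): ⌀18, A = 254.469 mm², x = 140 mm, Ī = 5152.997 mm⁴.
By symmetry the centroid is at mid-width, x̄ = 105 mm.
Transfer each piece to the vertical centroidal axis using Ī + A·d² with d = x − 105:
  plate: d = 0 mm → contributes +30 870 000 mm⁴
  hole 1: d = -35 mm → contributes −316877.5 mm⁴
  hole 2: d = 35 mm → contributes −316877.5 mm⁴
Total I = 30 236 245 mm⁴.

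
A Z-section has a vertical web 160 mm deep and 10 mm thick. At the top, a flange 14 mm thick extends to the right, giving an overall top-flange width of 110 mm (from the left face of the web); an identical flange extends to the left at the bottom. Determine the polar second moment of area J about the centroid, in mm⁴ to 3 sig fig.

J ≈ 2.92 × 10⁷ mm⁴

Treat the section as a set of non-overlapping primitives; coordinates are from the bounding-box lower-left.
Web: 10 × 160, A = 1 600 mm², y = 80 mm, Ī = 3 413 333 mm⁴.
Top flange (beyond web): 100 × 14, A = 1 400 mm², y = 153 mm, Ī = 22 867 mm⁴.
Bottom flange (beyond web): 100 × 14, A = 1 400 mm², y = 7 mm, Ī = 22 867 mm⁴.
Centroid: ȳ = ΣA·y / ΣA = 80 mm.
Transfer each piece to the centroidal x-axis using Ī + A·d² with d = y − 80:
  web: d = 0 mm → contributes +3 413 333 mm⁴
  top flange (beyond web): d = 73 mm → contributes +7 483 467 mm⁴
  bottom flange (beyond web): d = -73 mm → contributes +7 483 467 mm⁴
Total I = 18 380 267 mm⁴.
For the y-axis: x̄ = 105 mm.
Repeating about the centroidal y-axis gives I_y = 10 816 667 mm⁴.
Polar second moment: J = I_x + I_y = 29 196 933 mm⁴.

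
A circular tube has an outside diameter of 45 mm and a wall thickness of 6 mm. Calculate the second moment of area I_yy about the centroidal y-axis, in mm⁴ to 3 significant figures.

I_yy ≈ 1.43 × 10⁵ mm⁴

Decompose the section into non-overlapping parts with the origin at the bottom-left of its bounding rectangle.
Outer circle: ⌀45, A = 1590.4 mm², x = 22.5 mm, Ī = 201 289 mm⁴.
Bore (subtracted): ⌀33, A = 855.3 mm², x = 22.5 mm, Ī = 58 214 mm⁴.
By symmetry the centroid is at mid-width, x̄ = 22.5 mm.
All pieces are centred on the centroidal y-axis, so I = ΣĪ (holes subtracted) = 143 075 mm⁴.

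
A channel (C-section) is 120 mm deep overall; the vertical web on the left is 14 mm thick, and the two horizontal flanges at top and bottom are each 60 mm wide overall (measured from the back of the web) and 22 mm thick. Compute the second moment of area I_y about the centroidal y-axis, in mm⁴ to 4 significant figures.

Decompose the section into non-overlapping parts with the origin at the bottom-left of its bounding rectangle.
Web: 14 × 120, A = 1 680 mm², x = 7 mm, Ī = 27 440 mm⁴.
Top flange (beyond web): 46 × 22, A = 1 012 mm², x = 37 mm, Ī = 178 449 mm⁴.
Bottom flange (beyond web): 46 × 22, A = 1 012 mm², x = 37 mm, Ī = 178 449 mm⁴.
Centroid: x̄ = ΣA·x / ΣA = 23.3931 mm.
Transfer each piece to the centroidal y-axis using Ī + A·d² with d = x − 23.3931:
  web: d = -16.3931 mm → contributes +478 912 mm⁴
  top flange (beyond web): d = 13.6069 mm → contributes +365 819 mm⁴
  bottom flange (beyond web): d = 13.6069 mm → contributes +365 819 mm⁴
Total I = 1 210 550 mm⁴.

I_y ≈ 1.211 × 10⁶ mm⁴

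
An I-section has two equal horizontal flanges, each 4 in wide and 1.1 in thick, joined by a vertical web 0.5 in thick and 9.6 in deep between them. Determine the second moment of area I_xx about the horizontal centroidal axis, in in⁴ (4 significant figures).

Treat the section as a set of non-overlapping primitives; coordinates are from the bounding-box lower-left.
Bottom flange: 4 × 1.1, A = 4.4 in², y = 0.55 in, Ī = 0.443667 in⁴.
Web: 0.5 × 9.6, A = 4.8 in², y = 5.9 in, Ī = 36.864 in⁴.
Top flange: 4 × 1.1, A = 4.4 in², y = 11.25 in, Ī = 0.443667 in⁴.
By symmetry the centroid is at mid-height, ȳ = 5.9 in.
Transfer each piece to the horizontal centroidal axis using Ī + A·d² with d = y − 5.9:
  bottom flange: d = -5.35 in → contributes +126.383 in⁴
  web: d = 0 in → contributes +36.864 in⁴
  top flange: d = 5.35 in → contributes +126.383 in⁴
Total I = 289.629 in⁴.

I_xx ≈ 289.6 in⁴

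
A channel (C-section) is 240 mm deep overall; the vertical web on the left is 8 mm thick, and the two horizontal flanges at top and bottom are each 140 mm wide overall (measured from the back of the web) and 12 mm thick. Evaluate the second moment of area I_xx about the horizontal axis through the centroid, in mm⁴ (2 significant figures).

Break the section into simple shapes (no overlaps), measuring from the bottom-left corner of the bounding box.
Web: 8 × 240, A = 1 920 mm², y = 120 mm, Ī = 9 216 000 mm⁴.
Top flange (beyond web): 132 × 12, A = 1 584 mm², y = 234 mm, Ī = 19 008 mm⁴.
Bottom flange (beyond web): 132 × 12, A = 1 584 mm², y = 6 mm, Ī = 19 008 mm⁴.
By symmetry the centroid is at mid-height, ȳ = 120 mm.
Transfer each piece to the horizontal axis through the centroid using Ī + A·d² with d = y − 120:
  web: d = 0 mm → contributes +9 216 000 mm⁴
  top flange (beyond web): d = 114 mm → contributes +20 604 672 mm⁴
  bottom flange (beyond web): d = -114 mm → contributes +20 604 672 mm⁴
Total I = 50 425 344 mm⁴.

I_xx ≈ 5.0 × 10⁷ mm⁴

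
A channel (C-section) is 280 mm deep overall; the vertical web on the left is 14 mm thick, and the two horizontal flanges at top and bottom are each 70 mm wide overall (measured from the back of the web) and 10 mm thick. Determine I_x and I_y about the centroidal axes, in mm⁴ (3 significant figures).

I_x ≈ 4.60 × 10⁷ mm⁴, I_y ≈ 1.42 × 10⁶ mm⁴

Treat the section as a set of non-overlapping primitives; coordinates are from the bounding-box lower-left.
Web: 14 × 280, A = 3 920 mm², y = 140 mm, Ī = 25 610 667 mm⁴.
Top flange (beyond web): 56 × 10, A = 560 mm², y = 275 mm, Ī = 4666.7 mm⁴.
Bottom flange (beyond web): 56 × 10, A = 560 mm², y = 5 mm, Ī = 4666.7 mm⁴.
By symmetry the centroid is at mid-height, ȳ = 140 mm.
Transfer each piece to the centroidal x-axis using Ī + A·d² with d = y − 140:
  web: d = 0 mm → contributes +25 610 667 mm⁴
  top flange (beyond web): d = 135 mm → contributes +10 210 667 mm⁴
  bottom flange (beyond web): d = -135 mm → contributes +10 210 667 mm⁴
Total I = 46 032 000 mm⁴.
For the y-axis: x̄ = 14.778 mm.
Repeating about the centroidal y-axis gives I_y = 1 423 831 mm⁴.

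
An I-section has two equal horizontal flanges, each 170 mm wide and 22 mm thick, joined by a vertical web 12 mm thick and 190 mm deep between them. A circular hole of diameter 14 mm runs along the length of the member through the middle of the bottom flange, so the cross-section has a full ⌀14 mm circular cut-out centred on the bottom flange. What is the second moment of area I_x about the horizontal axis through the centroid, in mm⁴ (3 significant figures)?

Break the section into simple shapes (no overlaps), measuring from the bottom-left corner of the bounding box.
Bottom flange: 170 × 22, A = 3 740 mm², y = 11 mm, Ī = 150 847 mm⁴.
Web: 12 × 190, A = 2 280 mm², y = 117 mm, Ī = 6 859 000 mm⁴.
Top flange: 170 × 22, A = 3 740 mm², y = 223 mm, Ī = 150 847 mm⁴.
Hole (subtracted): ⌀14, A = 153.94 mm², y = 11 mm, Ī = 1885.7 mm⁴.
Centroid: ȳ = ΣA·y / ΣA = 118.7 mm.
Transfer each piece to the horizontal axis through the centroid using Ī + A·d² with d = y − 118.7:
  bottom flange: d = -107.7 mm → contributes +43 531 112 mm⁴
  web: d = -1.6987 mm → contributes +6 865 579 mm⁴
  top flange: d = 104.3 mm → contributes +40 837 445 mm⁴
  hole: d = -107.7 mm → contributes −1 787 413 mm⁴
Total I = 89 446 722 mm⁴.

I_x ≈ 8.94 × 10⁷ mm⁴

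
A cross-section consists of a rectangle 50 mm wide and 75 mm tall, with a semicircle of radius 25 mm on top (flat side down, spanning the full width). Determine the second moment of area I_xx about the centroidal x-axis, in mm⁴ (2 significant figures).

I_xx ≈ 3.6 × 10⁶ mm⁴

Break the section into simple shapes (no overlaps), measuring from the bottom-left corner of the bounding box.
Rectangular body: 50 × 75, A = 3 750 mm², y = 37.5 mm, Ī = 1 757 813 mm⁴.
Semicircular cap: semicircle r = 25, A = 981.7 mm², y = 85.61 mm, Ī = 42 874 mm⁴.
Centroid: ȳ = ΣA·y / ΣA = 47.48 mm.
Transfer each piece to the centroidal x-axis using Ī + A·d² with d = y − 47.48:
  rectangular body: d = -9.982 mm → contributes +2 131 462 mm⁴
  semicircular cap: d = 38.13 mm → contributes +1 470 110 mm⁴
Total I = 3 601 572 mm⁴.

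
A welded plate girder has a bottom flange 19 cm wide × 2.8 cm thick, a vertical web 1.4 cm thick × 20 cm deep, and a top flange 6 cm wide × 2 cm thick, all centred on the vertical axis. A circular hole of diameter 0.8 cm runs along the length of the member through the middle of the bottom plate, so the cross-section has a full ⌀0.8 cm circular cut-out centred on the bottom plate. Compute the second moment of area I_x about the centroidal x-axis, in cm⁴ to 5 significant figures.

I_x ≈ 6902.3 cm⁴

Break the section into simple shapes (no overlaps), measuring from the bottom-left corner of the bounding box.
Bottom plate: 19 × 2.8, A = 53.2 cm², y = 1.4 cm, Ī = 34.75733 cm⁴.
Web plate: 1.4 × 20, A = 28 cm², y = 12.8 cm, Ī = 933.3333 cm⁴.
Top plate: 6 × 2, A = 12 cm², y = 23.8 cm, Ī = 4 cm⁴.
Hole (subtracted): ⌀0.8, A = 0.5026548 cm², y = 1.4 cm, Ī = 0.02010619 cm⁴.
Centroid: ȳ = ΣA·y / ΣA = 7.743224 cm.
Transfer each piece to the centroidal x-axis using Ī + A·d² with d = y − 7.743224:
  bottom plate: d = -6.343224 cm → contributes +2175.338 cm⁴
  web plate: d = 5.056776 cm → contributes +1649.321 cm⁴
  top plate: d = 16.05678 cm → contributes +3097.841 cm⁴
  hole: d = -6.343224 cm → contributes −20.24517 cm⁴
Total I = 6902.255 cm⁴.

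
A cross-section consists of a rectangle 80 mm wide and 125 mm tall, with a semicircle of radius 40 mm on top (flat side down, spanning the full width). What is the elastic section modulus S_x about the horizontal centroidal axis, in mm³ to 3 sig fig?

Decompose the section into non-overlapping parts with the origin at the bottom-left of its bounding rectangle.
Rectangular body: 80 × 125, A = 10 000 mm², y = 62.5 mm, Ī = 13 020 833 mm⁴.
Semicircular cap: semicircle r = 40, A = 2513.3 mm², y = 141.98 mm, Ī = 280 978 mm⁴.
Centroid: ȳ = ΣA·y / ΣA = 78.463 mm.
Transfer each piece to the horizontal centroidal axis using Ī + A·d² with d = y − 78.463:
  rectangular body: d = -15.963 mm → contributes +15 568 928 mm⁴
  semicircular cap: d = 63.514 mm → contributes +10 419 525 mm⁴
Total I = 25 988 453 mm⁴.
Extreme fibre distance c = 86.537 mm; S = I/c = 300 315 mm³.

S_x ≈ 3.00 × 10⁵ mm³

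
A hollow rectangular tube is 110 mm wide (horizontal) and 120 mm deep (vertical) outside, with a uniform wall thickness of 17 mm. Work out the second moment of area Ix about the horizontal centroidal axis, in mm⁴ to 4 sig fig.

Split into non-overlapping primitives; take the origin at the lower-left of the bounding box.
Outer rectangle: 110 × 120, A = 13 200 mm², y = 60 mm, Ī = 15 840 000 mm⁴.
Inner void (subtracted): 76 × 86, A = 6 536 mm², y = 60 mm, Ī = 4 028 355 mm⁴.
By symmetry the centroid is at mid-height, ȳ = 60 mm.
All pieces are centred on the horizontal centroidal axis, so I = ΣĪ (holes subtracted) = 11 811 645 mm⁴.

Ix ≈ 1.181 × 10⁷ mm⁴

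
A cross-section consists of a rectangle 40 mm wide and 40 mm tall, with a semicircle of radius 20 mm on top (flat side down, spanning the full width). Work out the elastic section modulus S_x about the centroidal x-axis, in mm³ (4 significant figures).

Decompose the section into non-overlapping parts with the origin at the bottom-left of its bounding rectangle.
Rectangular body: 40 × 40, A = 1 600 mm², y = 20 mm, Ī = 213 333 mm⁴.
Semicircular cap: semicircle r = 20, A = 628.319 mm², y = 48.4883 mm, Ī = 17561.1 mm⁴.
Centroid: ȳ = ΣA·y / ΣA = 28.0328 mm.
Transfer each piece to the centroidal x-axis using Ī + A·d² with d = y − 28.0328:
  rectangular body: d = -8.03283 mm → contributes +316 576 mm⁴
  semicircular cap: d = 20.4554 mm → contributes +280 465 mm⁴
Total I = 597 041 mm⁴.
Extreme fibre distance c = 31.9672 mm; S = I/c = 18676.7 mm³.

S_x ≈ 1.868 × 10⁴ mm³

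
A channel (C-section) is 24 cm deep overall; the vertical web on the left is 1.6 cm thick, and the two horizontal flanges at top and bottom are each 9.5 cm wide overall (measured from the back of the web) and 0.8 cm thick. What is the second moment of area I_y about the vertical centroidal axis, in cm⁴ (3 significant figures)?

I_y ≈ 288 cm⁴

Treat the section as a set of non-overlapping primitives; coordinates are from the bounding-box lower-left.
Web: 1.6 × 24, A = 38.4 cm², x = 0.8 cm, Ī = 8.192 cm⁴.
Top flange (beyond web): 7.9 × 0.8, A = 6.32 cm², x = 5.55 cm, Ī = 32.869 cm⁴.
Bottom flange (beyond web): 7.9 × 0.8, A = 6.32 cm², x = 5.55 cm, Ī = 32.869 cm⁴.
Centroid: x̄ = ΣA·x / ΣA = 1.9763 cm.
Transfer each piece to the vertical centroidal axis using Ī + A·d² with d = x − 1.9763:
  web: d = -1.1763 cm → contributes +61.328 cm⁴
  top flange (beyond web): d = 3.5737 cm → contributes +113.58 cm⁴
  bottom flange (beyond web): d = 3.5737 cm → contributes +113.58 cm⁴
Total I = 288.49 cm⁴.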